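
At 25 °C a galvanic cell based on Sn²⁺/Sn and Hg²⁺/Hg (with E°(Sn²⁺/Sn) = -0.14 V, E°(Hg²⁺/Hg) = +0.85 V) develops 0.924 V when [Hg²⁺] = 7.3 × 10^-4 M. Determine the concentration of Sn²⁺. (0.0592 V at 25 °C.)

0.12 M

From the Nernst equation, log Q = n(E° − E)/0.0592 = 2(0.99 − 0.924)/0.0592 = 2.230, so Q = 170.
With Q = [Sn²⁺]/[Hg²⁺] and the known concentrations, [Sn²⁺] in the numerator gives [Sn²⁺] = 0.12 M.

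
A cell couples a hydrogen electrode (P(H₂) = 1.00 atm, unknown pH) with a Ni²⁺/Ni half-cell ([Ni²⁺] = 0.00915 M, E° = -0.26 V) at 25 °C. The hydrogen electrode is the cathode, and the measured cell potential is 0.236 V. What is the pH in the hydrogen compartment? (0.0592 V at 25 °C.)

E°_cell = 0.26 V and n = 2.
log Q = n(E° − E)/0.0592 = 2×(0.26 − 0.236)/0.0592 = 0.811.
With Q = [Ni²⁺]·P(H₂) / [H⁺]^2, solving for [H⁺] gives log[H⁺] = -1.425, so pH = 1.42.

pH = 1.42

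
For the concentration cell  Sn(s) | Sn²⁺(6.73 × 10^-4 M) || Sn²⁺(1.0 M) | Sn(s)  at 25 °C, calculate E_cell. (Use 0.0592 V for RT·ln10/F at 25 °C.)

0.094 V

Both half-cells are Sn²⁺/Sn, so E°_cell = 0. The concentrated side is the cathode; the cell reaction moves Sn²⁺ from high to low concentration with n = 2.
Q = [Sn²⁺]_dilute/[Sn²⁺]_conc = 6.73 × 10^-4/1.0 = 6.73 × 10^-4.
E = 0 − (0.0592/2) log Q = −(0.0592/2)(-3.172) = 0.0939 V.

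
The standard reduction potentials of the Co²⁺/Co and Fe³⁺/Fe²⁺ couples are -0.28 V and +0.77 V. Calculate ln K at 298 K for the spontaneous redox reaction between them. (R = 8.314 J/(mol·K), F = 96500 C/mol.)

ln K = 81.8

E°_cell = +0.77 − (-0.28) = 1.05 V, with n = 2 electrons transferred.
At equilibrium E = 0, so the Nernst equation gives ln K = nFE°/RT = (2)(96500)(1.05)/((8.314)(298)) = 81.79.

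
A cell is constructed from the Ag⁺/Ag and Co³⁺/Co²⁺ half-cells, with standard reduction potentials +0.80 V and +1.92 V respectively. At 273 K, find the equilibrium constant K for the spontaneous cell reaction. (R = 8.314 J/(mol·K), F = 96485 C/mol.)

4.8 × 10^20

E°_cell = +1.92 − (+0.80) = 1.12 V, with n = 1 electron transferred.
At equilibrium E = 0, so the Nernst equation gives ln K = nFE°/RT = (1)(96485)(1.12)/((8.314)(273)) = 47.61.
K = e^47.61 = 4.8 × 10^20.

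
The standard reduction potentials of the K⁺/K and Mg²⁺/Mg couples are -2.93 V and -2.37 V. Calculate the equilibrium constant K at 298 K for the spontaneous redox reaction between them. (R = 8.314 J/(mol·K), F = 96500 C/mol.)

8.8 × 10^18

E°_cell = -2.37 − (-2.93) = 0.56 V, with n = 2 electrons transferred.
At equilibrium E = 0, so the Nernst equation gives ln K = nFE°/RT = (2)(96500)(0.56)/((8.314)(298)) = 43.62.
K = e^43.62 = 8.8 × 10^18.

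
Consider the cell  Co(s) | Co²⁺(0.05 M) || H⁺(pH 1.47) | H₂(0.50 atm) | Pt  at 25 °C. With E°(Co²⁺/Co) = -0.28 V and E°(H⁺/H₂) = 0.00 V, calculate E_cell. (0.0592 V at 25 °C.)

0.24 V

The hydrogen couple is the cathode, so E°_cell = 0.28 V; n = 2.
[H⁺] = 10^(−1.47) = 0.034 M, and Q = [Co²⁺]·P(H₂) / [H⁺]^2 = 21.8.
E = E° − (0.0592/2) log Q = 0.28 − (0.0592/2)(1.338) = 0.240 V.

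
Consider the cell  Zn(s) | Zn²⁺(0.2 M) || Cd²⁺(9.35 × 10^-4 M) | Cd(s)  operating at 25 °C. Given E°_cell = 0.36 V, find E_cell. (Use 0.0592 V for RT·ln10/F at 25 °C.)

Balancing electrons gives n = 2; the reaction quotient is Q = [Zn²⁺]/[Cd²⁺] = 214.
At 25 °C, E = E° − (0.0592/n) log Q = 0.36 − (0.0592/2)(2.330) = 0.360 − 0.069 = 0.291 V.

0.291 V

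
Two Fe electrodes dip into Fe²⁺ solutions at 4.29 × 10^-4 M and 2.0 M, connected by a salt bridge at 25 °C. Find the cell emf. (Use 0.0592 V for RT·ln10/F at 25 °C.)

0.11 V

Both half-cells are Fe²⁺/Fe, so E°_cell = 0. The concentrated side is the cathode; the cell reaction moves Fe²⁺ from high to low concentration with n = 2.
Q = [Fe²⁺]_dilute/[Fe²⁺]_conc = 4.29 × 10^-4/2.0 = 2.15 × 10^-4.
E = 0 − (0.0592/2) log Q = −(0.0592/2)(-3.669) = 0.1086 V.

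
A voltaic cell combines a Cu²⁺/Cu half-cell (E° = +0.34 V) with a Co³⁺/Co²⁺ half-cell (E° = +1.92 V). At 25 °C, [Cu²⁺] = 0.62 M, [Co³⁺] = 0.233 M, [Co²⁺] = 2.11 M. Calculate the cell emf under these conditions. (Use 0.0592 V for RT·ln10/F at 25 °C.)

1.53 V

The Co³⁺/Co²⁺ couple has the higher reduction potential and acts as the cathode, so E°_cell = +1.92 − (+0.34) = 1.58 V.
Balancing electrons gives n = 2; the reaction quotient is Q = [Cu²⁺]·[Co²⁺]^2/[Co³⁺]^2 = 50.8.
At 25 °C, E = E° − (0.0592/n) log Q = 1.58 − (0.0592/2)(1.706) = 1.580 − 0.050 = 1.530 V.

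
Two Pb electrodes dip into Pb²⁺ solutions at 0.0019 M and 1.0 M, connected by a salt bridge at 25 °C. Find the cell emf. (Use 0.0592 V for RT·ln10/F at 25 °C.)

Both half-cells are Pb²⁺/Pb, so E°_cell = 0. The concentrated side is the cathode; the cell reaction moves Pb²⁺ from high to low concentration with n = 2.
Q = [Pb²⁺]_dilute/[Pb²⁺]_conc = 0.0019/1.0 = 0.00190.
E = 0 − (0.0592/2) log Q = −(0.0592/2)(-2.721) = 0.0805 V.

0.081 V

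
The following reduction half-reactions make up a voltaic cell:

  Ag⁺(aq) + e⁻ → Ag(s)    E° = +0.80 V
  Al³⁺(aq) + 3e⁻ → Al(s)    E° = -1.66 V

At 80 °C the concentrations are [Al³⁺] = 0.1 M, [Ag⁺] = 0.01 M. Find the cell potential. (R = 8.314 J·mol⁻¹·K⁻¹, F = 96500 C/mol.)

The Ag⁺/Ag couple has the higher reduction potential and acts as the cathode, so E°_cell = +0.80 − (-1.66) = 2.46 V.
Balancing electrons gives n = 3; the reaction quotient is Q = [Al³⁺]/[Ag⁺]^3 = 1 × 10^5.
E = E° − (RT/nF) ln Q = 2.46 − (8.314×353)/(3×96500) × (11.513) = 2.460 − 0.117 = 2.343 V.

2.34 V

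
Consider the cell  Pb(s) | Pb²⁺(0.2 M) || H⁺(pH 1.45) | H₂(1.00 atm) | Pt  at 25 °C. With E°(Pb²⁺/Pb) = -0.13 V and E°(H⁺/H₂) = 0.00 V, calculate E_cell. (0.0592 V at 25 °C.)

0.065 V

The hydrogen couple is the cathode, so E°_cell = 0.13 V; n = 2.
[H⁺] = 10^(−1.45) = 0.035 M, and Q = [Pb²⁺]·P(H₂) / [H⁺]^2 = 159.
E = E° − (0.0592/2) log Q = 0.13 − (0.0592/2)(2.201) = 0.065 V.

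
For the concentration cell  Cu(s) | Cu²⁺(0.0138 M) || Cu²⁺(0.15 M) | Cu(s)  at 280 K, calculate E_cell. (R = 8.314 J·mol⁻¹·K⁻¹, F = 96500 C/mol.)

0.029 V

Both half-cells are Cu²⁺/Cu, so E°_cell = 0. The concentrated side is the cathode; the cell reaction moves Cu²⁺ from high to low concentration with n = 2.
Q = [Cu²⁺]_dilute/[Cu²⁺]_conc = 0.0138/0.15 = 0.0920.
E = 0 − (RT/nF) ln Q = −((8.314×280)/(2×96500))(-2.386) = 0.0288 V.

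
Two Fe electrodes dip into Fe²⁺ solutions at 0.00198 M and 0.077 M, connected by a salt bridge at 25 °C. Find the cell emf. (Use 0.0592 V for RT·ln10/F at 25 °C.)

0.047 V

Both half-cells are Fe²⁺/Fe, so E°_cell = 0. The concentrated side is the cathode; the cell reaction moves Fe²⁺ from high to low concentration with n = 2.
Q = [Fe²⁺]_dilute/[Fe²⁺]_conc = 0.00198/0.077 = 0.0257.
E = 0 − (0.0592/2) log Q = −(0.0592/2)(-1.590) = 0.0471 V.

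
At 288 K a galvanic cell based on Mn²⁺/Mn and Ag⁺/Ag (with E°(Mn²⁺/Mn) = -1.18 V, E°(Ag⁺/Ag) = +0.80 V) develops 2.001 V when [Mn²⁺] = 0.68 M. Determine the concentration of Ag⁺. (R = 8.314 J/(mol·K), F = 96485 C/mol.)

From the Nernst equation, ln Q = nF(E° − E)/RT = 2×96485×(1.98 − 2.001)/(8.314×288) = -1.692, so Q = 0.184.
With Q = [Mn²⁺]/[Ag⁺]^2 and the known concentrations, [Ag⁺]^2 in the denominator gives [Ag⁺] = 1.9 M.

1.9 M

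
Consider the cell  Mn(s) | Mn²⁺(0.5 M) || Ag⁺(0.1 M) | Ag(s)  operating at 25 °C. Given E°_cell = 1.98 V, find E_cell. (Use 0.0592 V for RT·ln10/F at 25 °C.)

Balancing electrons gives n = 2; the reaction quotient is Q = [Mn²⁺]/[Ag⁺]^2 = 50.0.
At 25 °C, E = E° − (0.0592/n) log Q = 1.98 − (0.0592/2)(1.699) = 1.980 − 0.050 = 1.930 V.

1.93 V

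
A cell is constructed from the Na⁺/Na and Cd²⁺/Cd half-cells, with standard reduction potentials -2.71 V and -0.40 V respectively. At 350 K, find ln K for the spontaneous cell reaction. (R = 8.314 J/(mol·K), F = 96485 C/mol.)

ln K = 153.2

E°_cell = -0.40 − (-2.71) = 2.31 V, with n = 2 electrons transferred.
At equilibrium E = 0, so the Nernst equation gives ln K = nFE°/RT = (2)(96485)(2.31)/((8.314)(350)) = 153.19.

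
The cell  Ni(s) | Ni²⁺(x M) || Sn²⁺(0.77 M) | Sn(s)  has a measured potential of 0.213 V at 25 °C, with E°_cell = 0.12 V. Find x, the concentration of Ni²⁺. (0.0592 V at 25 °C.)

5.6 × 10^-4 M

From the Nernst equation, log Q = n(E° − E)/0.0592 = 2(0.12 − 0.213)/0.0592 = -3.142, so Q = 7.21 × 10^-4.
With Q = [Ni²⁺]/[Sn²⁺] and the known concentrations, [Ni²⁺] in the numerator gives [Ni²⁺] = 5.6 × 10^-4 M.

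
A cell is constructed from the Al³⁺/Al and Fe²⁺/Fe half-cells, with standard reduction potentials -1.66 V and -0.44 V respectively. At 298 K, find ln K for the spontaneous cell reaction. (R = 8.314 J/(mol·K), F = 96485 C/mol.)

E°_cell = -0.44 − (-1.66) = 1.22 V, with n = 6 electrons transferred.
At equilibrium E = 0, so the Nernst equation gives ln K = nFE°/RT = (6)(96485)(1.22)/((8.314)(298)) = 285.07.

ln K = 285.1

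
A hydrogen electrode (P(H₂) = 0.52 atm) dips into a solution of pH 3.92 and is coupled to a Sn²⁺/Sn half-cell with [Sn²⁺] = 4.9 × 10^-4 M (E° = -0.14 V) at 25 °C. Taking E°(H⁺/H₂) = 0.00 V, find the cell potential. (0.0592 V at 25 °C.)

The hydrogen couple is the cathode, so E°_cell = 0.14 V; n = 2.
[H⁺] = 10^(−3.92) = 1.2 × 10^-4 M, and Q = [Sn²⁺]·P(H₂) / [H⁺]^2 = 1.76 × 10^4.
E = E° − (0.0592/2) log Q = 0.14 − (0.0592/2)(4.246) = 0.014 V.

0.014 V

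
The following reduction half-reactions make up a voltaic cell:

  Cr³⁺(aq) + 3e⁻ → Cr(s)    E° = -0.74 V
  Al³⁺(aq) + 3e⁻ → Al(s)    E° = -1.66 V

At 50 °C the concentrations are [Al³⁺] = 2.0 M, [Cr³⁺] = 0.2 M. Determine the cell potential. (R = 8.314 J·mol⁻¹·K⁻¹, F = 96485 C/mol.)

0.899 V

The Cr³⁺/Cr couple has the higher reduction potential and acts as the cathode, so E°_cell = -0.74 − (-1.66) = 0.92 V.
Balancing electrons gives n = 3; the reaction quotient is Q = [Al³⁺]/[Cr³⁺] = 10.0.
E = E° − (RT/nF) ln Q = 0.92 − (8.314×323)/(3×96485) × (2.303) = 0.920 − 0.021 = 0.899 V.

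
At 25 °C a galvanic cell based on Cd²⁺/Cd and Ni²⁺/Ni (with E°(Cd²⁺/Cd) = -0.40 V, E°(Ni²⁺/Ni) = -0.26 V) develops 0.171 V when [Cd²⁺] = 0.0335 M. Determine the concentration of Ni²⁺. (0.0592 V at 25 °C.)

0.37 M

From the Nernst equation, log Q = n(E° − E)/0.0592 = 2(0.14 − 0.171)/0.0592 = -1.047, so Q = 0.0897.
With Q = [Cd²⁺]/[Ni²⁺] and the known concentrations, [Ni²⁺] in the denominator gives [Ni²⁺] = 0.37 M.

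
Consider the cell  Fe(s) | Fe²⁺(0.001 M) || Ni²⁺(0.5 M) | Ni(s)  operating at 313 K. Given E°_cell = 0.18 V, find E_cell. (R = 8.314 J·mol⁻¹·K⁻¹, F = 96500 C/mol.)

Balancing electrons gives n = 2; the reaction quotient is Q = [Fe²⁺]/[Ni²⁺] = 0.00200.
E = E° − (RT/nF) ln Q = 0.18 − (8.314×313)/(2×96500) × (-6.215) = 0.180 + 0.084 = 0.264 V.

0.264 V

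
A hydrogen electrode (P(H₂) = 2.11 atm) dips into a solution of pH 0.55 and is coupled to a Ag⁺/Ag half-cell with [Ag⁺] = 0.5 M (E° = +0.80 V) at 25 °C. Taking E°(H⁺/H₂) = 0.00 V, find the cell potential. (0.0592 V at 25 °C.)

0.82 V

The Ag⁺/Ag couple is the cathode, so E°_cell = 0.80 V; n = 2.
[H⁺] = 10^(−0.55) = 0.28 M, and Q = [H⁺]^2 / ([Ag⁺]^2·P(H₂)) = 0.151.
E = E° − (0.0592/2) log Q = 0.80 − (0.0592/2)(-0.822) = 0.824 V.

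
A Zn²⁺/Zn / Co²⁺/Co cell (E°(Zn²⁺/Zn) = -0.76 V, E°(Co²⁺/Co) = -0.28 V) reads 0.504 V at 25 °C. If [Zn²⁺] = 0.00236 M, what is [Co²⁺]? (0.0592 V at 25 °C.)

0.015 M

From the Nernst equation, log Q = n(E° − E)/0.0592 = 2(0.48 − 0.504)/0.0592 = -0.811, so Q = 0.155.
With Q = [Zn²⁺]/[Co²⁺] and the known concentrations, [Co²⁺] in the denominator gives [Co²⁺] = 0.015 M.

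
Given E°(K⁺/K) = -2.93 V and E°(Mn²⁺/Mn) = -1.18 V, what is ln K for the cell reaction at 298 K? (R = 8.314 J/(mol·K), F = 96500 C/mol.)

E°_cell = -1.18 − (-2.93) = 1.75 V, with n = 2 electrons transferred.
At equilibrium E = 0, so the Nernst equation gives ln K = nFE°/RT = (2)(96500)(1.75)/((8.314)(298)) = 136.32.

ln K = 136.3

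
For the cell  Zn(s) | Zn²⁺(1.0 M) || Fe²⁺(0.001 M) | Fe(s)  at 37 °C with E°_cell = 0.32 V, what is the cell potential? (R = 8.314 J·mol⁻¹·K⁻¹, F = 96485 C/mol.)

Balancing electrons gives n = 2; the reaction quotient is Q = [Zn²⁺]/[Fe²⁺] = 1000.
E = E° − (RT/nF) ln Q = 0.32 − (8.314×310)/(2×96485) × (6.908) = 0.320 − 0.092 = 0.228 V.

0.228 V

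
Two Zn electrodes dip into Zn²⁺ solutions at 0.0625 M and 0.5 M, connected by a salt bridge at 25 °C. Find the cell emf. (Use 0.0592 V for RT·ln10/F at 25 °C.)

0.027 V

Both half-cells are Zn²⁺/Zn, so E°_cell = 0. The concentrated side is the cathode; the cell reaction moves Zn²⁺ from high to low concentration with n = 2.
Q = [Zn²⁺]_dilute/[Zn²⁺]_conc = 0.0625/0.5 = 0.125.
E = 0 − (0.0592/2) log Q = −(0.0592/2)(-0.903) = 0.0267 V.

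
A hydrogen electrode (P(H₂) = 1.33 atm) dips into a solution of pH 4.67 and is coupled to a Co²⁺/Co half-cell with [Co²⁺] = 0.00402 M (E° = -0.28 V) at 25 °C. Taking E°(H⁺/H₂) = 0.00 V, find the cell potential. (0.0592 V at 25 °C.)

0.071 V

The hydrogen couple is the cathode, so E°_cell = 0.28 V; n = 2.
[H⁺] = 10^(−4.67) = 2.1 × 10^-5 M, and Q = [Co²⁺]·P(H₂) / [H⁺]^2 = 1.17 × 10^7.
E = E° − (0.0592/2) log Q = 0.28 − (0.0592/2)(7.068) = 0.071 V.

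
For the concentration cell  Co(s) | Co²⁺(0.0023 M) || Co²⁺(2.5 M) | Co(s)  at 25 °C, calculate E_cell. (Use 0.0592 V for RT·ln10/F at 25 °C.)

Both half-cells are Co²⁺/Co, so E°_cell = 0. The concentrated side is the cathode; the cell reaction moves Co²⁺ from high to low concentration with n = 2.
Q = [Co²⁺]_dilute/[Co²⁺]_conc = 0.0023/2.5 = 9.2 × 10^-4.
E = 0 − (0.0592/2) log Q = −(0.0592/2)(-3.036) = 0.0899 V.

0.090 V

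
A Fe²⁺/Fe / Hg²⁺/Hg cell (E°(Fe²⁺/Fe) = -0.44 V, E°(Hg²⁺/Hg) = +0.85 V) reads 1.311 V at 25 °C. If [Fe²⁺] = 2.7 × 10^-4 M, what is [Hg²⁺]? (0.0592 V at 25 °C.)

0.0014 M

From the Nernst equation, log Q = n(E° − E)/0.0592 = 2(1.29 − 1.311)/0.0592 = -0.709, so Q = 0.195.
With Q = [Fe²⁺]/[Hg²⁺] and the known concentrations, [Hg²⁺] in the denominator gives [Hg²⁺] = 0.0014 M.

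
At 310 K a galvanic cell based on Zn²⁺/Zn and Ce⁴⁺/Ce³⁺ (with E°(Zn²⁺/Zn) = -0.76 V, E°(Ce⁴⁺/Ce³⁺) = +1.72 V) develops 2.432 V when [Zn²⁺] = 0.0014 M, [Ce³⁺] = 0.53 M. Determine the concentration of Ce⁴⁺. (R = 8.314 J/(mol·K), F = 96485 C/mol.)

0.0033 M

From the Nernst equation, ln Q = nF(E° − E)/RT = 2×96485×(2.48 − 2.432)/(8.314×310) = 3.594, so Q = 36.4.
With Q = [Zn²⁺]·[Ce³⁺]^2/[Ce⁴⁺]^2 and the known concentrations, [Ce⁴⁺]^2 in the denominator gives [Ce⁴⁺] = 0.0033 M.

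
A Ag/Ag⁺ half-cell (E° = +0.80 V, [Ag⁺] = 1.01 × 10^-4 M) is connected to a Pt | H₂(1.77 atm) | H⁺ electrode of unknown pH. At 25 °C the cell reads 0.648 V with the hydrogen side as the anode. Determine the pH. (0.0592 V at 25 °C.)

E°_cell = 0.80 V and n = 2.
log Q = n(E° − E)/0.0592 = 2×(0.80 − 0.648)/0.0592 = 5.135.
With Q = [H⁺]^2 / ([Ag⁺]^2·P(H₂)), solving for [H⁺] gives log[H⁺] = -1.304, so pH = 1.30.

pH = 1.30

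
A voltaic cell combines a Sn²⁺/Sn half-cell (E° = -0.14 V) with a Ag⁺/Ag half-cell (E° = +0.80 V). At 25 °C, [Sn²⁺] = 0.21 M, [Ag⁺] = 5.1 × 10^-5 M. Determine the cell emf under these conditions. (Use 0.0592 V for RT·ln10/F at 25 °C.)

0.706 V

The Ag⁺/Ag couple has the higher reduction potential and acts as the cathode, so E°_cell = +0.80 − (-0.14) = 0.94 V.
Balancing electrons gives n = 2; the reaction quotient is Q = [Sn²⁺]/[Ag⁺]^2 = 8.07 × 10^7.
At 25 °C, E = E° − (0.0592/n) log Q = 0.94 − (0.0592/2)(7.907) = 0.940 − 0.234 = 0.706 V.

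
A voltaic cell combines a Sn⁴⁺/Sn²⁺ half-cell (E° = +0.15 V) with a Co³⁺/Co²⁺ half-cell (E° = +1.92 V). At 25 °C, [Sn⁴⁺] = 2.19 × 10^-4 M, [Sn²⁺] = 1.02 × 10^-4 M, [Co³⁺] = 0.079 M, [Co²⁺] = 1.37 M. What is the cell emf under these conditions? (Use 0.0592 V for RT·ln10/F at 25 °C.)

The Co³⁺/Co²⁺ couple has the higher reduction potential and acts as the cathode, so E°_cell = +1.92 − (+0.15) = 1.77 V.
Balancing electrons gives n = 2; the reaction quotient is Q = [Sn⁴⁺]·[Co²⁺]^2/([Sn²⁺]·[Co³⁺]^2) = 646.
At 25 °C, E = E° − (0.0592/n) log Q = 1.77 − (0.0592/2)(2.810) = 1.770 − 0.083 = 1.687 V.

1.69 V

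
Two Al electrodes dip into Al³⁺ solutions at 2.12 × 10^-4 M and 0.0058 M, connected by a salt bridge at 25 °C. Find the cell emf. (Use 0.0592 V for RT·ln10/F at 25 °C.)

0.028 V

Both half-cells are Al³⁺/Al, so E°_cell = 0. The concentrated side is the cathode; the cell reaction moves Al³⁺ from high to low concentration with n = 3.
Q = [Al³⁺]_dilute/[Al³⁺]_conc = 2.12 × 10^-4/0.0058 = 0.0366.
E = 0 − (0.0592/3) log Q = −(0.0592/3)(-1.437) = 0.0284 V.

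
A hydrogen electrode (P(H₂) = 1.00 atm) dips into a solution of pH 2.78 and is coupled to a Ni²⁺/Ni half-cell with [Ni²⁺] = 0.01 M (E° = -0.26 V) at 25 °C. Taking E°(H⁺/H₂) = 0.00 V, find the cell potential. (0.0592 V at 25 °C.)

The hydrogen couple is the cathode, so E°_cell = 0.26 V; n = 2.
[H⁺] = 10^(−2.78) = 0.0017 M, and Q = [Ni²⁺]·P(H₂) / [H⁺]^2 = 3630.
E = E° − (0.0592/2) log Q = 0.26 − (0.0592/2)(3.560) = 0.155 V.

0.15 V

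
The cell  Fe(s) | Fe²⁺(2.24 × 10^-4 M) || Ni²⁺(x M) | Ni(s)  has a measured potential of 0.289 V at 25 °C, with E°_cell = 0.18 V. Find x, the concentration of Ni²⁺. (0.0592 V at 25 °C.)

1.1 M

From the Nernst equation, log Q = n(E° − E)/0.0592 = 2(0.18 − 0.289)/0.0592 = -3.682, so Q = 2.08 × 10^-4.
With Q = [Fe²⁺]/[Ni²⁺] and the known concentrations, [Ni²⁺] in the denominator gives [Ni²⁺] = 1.1 M.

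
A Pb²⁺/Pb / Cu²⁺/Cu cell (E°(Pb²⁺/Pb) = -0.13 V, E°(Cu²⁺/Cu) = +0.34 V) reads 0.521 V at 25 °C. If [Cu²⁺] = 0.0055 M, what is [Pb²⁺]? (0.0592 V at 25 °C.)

1 × 10^-4 M

From the Nernst equation, log Q = n(E° − E)/0.0592 = 2(0.47 − 0.521)/0.0592 = -1.723, so Q = 0.0189.
With Q = [Pb²⁺]/[Cu²⁺] and the known concentrations, [Pb²⁺] in the numerator gives [Pb²⁺] = 1 × 10^-4 M.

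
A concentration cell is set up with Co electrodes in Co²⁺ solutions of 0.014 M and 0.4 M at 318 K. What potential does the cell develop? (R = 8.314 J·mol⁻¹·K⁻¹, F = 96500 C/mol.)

Both half-cells are Co²⁺/Co, so E°_cell = 0. The concentrated side is the cathode; the cell reaction moves Co²⁺ from high to low concentration with n = 2.
Q = [Co²⁺]_dilute/[Co²⁺]_conc = 0.014/0.4 = 0.0350.
E = 0 − (RT/nF) ln Q = −((8.314×318)/(2×96500))(-3.352) = 0.0459 V.

0.046 V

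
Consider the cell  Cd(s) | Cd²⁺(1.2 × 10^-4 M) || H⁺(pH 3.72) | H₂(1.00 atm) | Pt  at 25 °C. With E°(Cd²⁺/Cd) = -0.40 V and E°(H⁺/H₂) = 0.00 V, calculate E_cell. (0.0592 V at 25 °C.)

0.30 V

The hydrogen couple is the cathode, so E°_cell = 0.40 V; n = 2.
[H⁺] = 10^(−3.72) = 1.9 × 10^-4 M, and Q = [Cd²⁺]·P(H₂) / [H⁺]^2 = 3310.
E = E° − (0.0592/2) log Q = 0.40 − (0.0592/2)(3.519) = 0.296 V.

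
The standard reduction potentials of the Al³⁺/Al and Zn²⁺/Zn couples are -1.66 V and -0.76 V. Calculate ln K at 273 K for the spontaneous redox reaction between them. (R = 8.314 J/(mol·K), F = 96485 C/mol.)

ln K = 229.6

E°_cell = -0.76 − (-1.66) = 0.90 V, with n = 6 electrons transferred.
At equilibrium E = 0, so the Nernst equation gives ln K = nFE°/RT = (6)(96485)(0.90)/((8.314)(273)) = 229.55.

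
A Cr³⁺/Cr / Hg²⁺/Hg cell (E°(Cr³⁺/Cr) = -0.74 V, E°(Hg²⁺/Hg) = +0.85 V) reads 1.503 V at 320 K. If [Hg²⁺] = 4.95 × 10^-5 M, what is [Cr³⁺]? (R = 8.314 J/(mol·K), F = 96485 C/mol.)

0.0045 M

From the Nernst equation, ln Q = nF(E° − E)/RT = 6×96485×(1.59 − 1.503)/(8.314×320) = 18.931, so Q = 1.67 × 10^8.
With Q = [Cr³⁺]^2/[Hg²⁺]^3 and the known concentrations, [Cr³⁺]^2 in the numerator gives [Cr³⁺] = 0.0045 M.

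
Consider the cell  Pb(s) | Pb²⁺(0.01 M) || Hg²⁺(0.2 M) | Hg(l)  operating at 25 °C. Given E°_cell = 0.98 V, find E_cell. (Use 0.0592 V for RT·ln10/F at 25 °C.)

Balancing electrons gives n = 2; the reaction quotient is Q = [Pb²⁺]/[Hg²⁺] = 0.0500.
At 25 °C, E = E° − (0.0592/n) log Q = 0.98 − (0.0592/2)(-1.301) = 0.980 + 0.039 = 1.019 V.

1.02 V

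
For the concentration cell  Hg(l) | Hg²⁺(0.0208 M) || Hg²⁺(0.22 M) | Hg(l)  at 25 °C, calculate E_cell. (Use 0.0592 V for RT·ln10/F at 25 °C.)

Both half-cells are Hg²⁺/Hg, so E°_cell = 0. The concentrated side is the cathode; the cell reaction moves Hg²⁺ from high to low concentration with n = 2.
Q = [Hg²⁺]_dilute/[Hg²⁺]_conc = 0.0208/0.22 = 0.0945.
E = 0 − (0.0592/2) log Q = −(0.0592/2)(-1.024) = 0.0303 V.

0.030 V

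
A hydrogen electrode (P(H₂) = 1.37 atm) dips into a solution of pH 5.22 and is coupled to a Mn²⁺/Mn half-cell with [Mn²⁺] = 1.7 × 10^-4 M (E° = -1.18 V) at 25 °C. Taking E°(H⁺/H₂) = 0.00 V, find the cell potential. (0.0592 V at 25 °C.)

0.98 V

The hydrogen couple is the cathode, so E°_cell = 1.18 V; n = 2.
[H⁺] = 10^(−5.22) = 6 × 10^-6 M, and Q = [Mn²⁺]·P(H₂) / [H⁺]^2 = 6.41 × 10^6.
E = E° − (0.0592/2) log Q = 1.18 − (0.0592/2)(6.807) = 0.979 V.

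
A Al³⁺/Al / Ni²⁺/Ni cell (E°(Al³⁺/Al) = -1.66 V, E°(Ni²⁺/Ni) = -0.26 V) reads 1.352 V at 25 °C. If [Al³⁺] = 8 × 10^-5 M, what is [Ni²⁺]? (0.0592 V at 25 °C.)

4.4 × 10^-5 M

From the Nernst equation, log Q = n(E° − E)/0.0592 = 6(1.40 − 1.352)/0.0592 = 4.865, so Q = 7.33 × 10^4.
With Q = [Al³⁺]^2/[Ni²⁺]^3 and the known concentrations, [Ni²⁺]^3 in the denominator gives [Ni²⁺] = 4.4 × 10^-5 M.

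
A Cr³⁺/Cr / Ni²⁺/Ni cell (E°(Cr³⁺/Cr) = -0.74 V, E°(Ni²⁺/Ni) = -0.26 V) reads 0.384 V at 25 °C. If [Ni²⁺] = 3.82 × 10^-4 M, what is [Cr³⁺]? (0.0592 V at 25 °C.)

0.55 M

From the Nernst equation, log Q = n(E° − E)/0.0592 = 6(0.48 − 0.384)/0.0592 = 9.730, so Q = 5.37 × 10^9.
With Q = [Cr³⁺]^2/[Ni²⁺]^3 and the known concentrations, [Cr³⁺]^2 in the numerator gives [Cr³⁺] = 0.55 M.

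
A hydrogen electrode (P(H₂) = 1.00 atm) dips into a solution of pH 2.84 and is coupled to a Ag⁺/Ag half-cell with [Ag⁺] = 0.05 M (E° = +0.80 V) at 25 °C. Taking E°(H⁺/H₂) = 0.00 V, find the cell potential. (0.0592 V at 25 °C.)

0.89 V

The Ag⁺/Ag couple is the cathode, so E°_cell = 0.80 V; n = 2.
[H⁺] = 10^(−2.84) = 0.0014 M, and Q = [H⁺]^2 / ([Ag⁺]^2·P(H₂)) = 8.36 × 10^-4.
E = E° − (0.0592/2) log Q = 0.80 − (0.0592/2)(-3.078) = 0.891 V.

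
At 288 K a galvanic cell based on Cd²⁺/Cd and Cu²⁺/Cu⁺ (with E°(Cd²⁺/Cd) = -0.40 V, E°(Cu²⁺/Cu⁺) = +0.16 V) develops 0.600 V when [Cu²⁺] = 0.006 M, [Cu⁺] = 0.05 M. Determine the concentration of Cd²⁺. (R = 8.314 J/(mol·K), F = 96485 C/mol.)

From the Nernst equation, ln Q = nF(E° − E)/RT = 2×96485×(0.56 − 0.600)/(8.314×288) = -3.224, so Q = 0.0398.
With Q = [Cd²⁺]·[Cu⁺]^2/[Cu²⁺]^2 and the known concentrations, [Cd²⁺] in the numerator gives [Cd²⁺] = 5.7 × 10^-4 M.

5.7 × 10^-4 M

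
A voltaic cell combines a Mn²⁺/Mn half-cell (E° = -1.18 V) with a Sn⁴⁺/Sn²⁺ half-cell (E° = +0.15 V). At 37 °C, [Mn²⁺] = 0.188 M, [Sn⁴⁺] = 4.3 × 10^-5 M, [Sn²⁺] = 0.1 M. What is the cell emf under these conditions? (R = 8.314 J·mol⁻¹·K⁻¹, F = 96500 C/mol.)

1.25 V

The Sn⁴⁺/Sn²⁺ couple has the higher reduction potential and acts as the cathode, so E°_cell = +0.15 − (-1.18) = 1.33 V.
Balancing electrons gives n = 2; the reaction quotient is Q = [Mn²⁺]·[Sn²⁺]/[Sn⁴⁺] = 437.
E = E° − (RT/nF) ln Q = 1.33 − (8.314×310)/(2×96500) × (6.080) = 1.330 − 0.081 = 1.249 V.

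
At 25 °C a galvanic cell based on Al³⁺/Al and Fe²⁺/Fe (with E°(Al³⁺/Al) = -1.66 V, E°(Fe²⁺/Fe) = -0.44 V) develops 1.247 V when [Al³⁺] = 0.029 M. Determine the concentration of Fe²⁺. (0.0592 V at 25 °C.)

From the Nernst equation, log Q = n(E° − E)/0.0592 = 6(1.22 − 1.247)/0.0592 = -2.736, so Q = 0.00183.
With Q = [Al³⁺]^2/[Fe²⁺]^3 and the known concentrations, [Fe²⁺]^3 in the denominator gives [Fe²⁺] = 0.77 M.

0.77 M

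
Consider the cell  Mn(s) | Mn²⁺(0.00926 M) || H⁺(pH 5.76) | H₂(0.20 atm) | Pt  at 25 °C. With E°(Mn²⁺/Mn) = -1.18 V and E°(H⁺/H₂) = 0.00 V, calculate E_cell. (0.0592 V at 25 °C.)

0.92 V

The hydrogen couple is the cathode, so E°_cell = 1.18 V; n = 2.
[H⁺] = 10^(−5.76) = 1.7 × 10^-6 M, and Q = [Mn²⁺]·P(H₂) / [H⁺]^2 = 6.13 × 10^8.
E = E° − (0.0592/2) log Q = 1.18 − (0.0592/2)(8.788) = 0.920 V.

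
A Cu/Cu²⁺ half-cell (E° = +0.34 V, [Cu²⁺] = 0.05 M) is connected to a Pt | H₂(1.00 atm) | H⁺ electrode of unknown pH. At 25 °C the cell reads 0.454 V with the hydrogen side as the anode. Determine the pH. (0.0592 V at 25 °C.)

pH = 2.58

E°_cell = 0.34 V and n = 2.
log Q = n(E° − E)/0.0592 = 2×(0.34 − 0.454)/0.0592 = -3.851.
With Q = [H⁺]^2 / ([Cu²⁺]·P(H₂)), solving for [H⁺] gives log[H⁺] = -2.576, so pH = 2.58.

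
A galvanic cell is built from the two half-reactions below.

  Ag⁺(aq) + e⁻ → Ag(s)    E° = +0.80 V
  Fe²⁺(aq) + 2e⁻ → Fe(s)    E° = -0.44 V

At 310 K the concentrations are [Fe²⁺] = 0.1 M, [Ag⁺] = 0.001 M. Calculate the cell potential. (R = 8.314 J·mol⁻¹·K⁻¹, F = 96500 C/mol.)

1.09 V

The Ag⁺/Ag couple has the higher reduction potential and acts as the cathode, so E°_cell = +0.80 − (-0.44) = 1.24 V.
Balancing electrons gives n = 2; the reaction quotient is Q = [Fe²⁺]/[Ag⁺]^2 = 1 × 10^5.
E = E° − (RT/nF) ln Q = 1.24 − (8.314×310)/(2×96500) × (11.513) = 1.240 − 0.154 = 1.086 V.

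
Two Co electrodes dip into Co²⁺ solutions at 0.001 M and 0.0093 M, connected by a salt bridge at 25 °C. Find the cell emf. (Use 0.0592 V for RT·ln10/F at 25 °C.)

Both half-cells are Co²⁺/Co, so E°_cell = 0. The concentrated side is the cathode; the cell reaction moves Co²⁺ from high to low concentration with n = 2.
Q = [Co²⁺]_dilute/[Co²⁺]_conc = 0.001/0.0093 = 0.108.
E = 0 − (0.0592/2) log Q = −(0.0592/2)(-0.968) = 0.0287 V.

0.029 V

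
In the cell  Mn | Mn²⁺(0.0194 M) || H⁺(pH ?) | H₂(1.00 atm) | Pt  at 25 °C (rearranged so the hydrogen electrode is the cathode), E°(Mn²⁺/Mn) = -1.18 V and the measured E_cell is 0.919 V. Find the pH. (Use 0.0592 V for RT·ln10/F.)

pH = 5.26

E°_cell = 1.18 V and n = 2.
log Q = n(E° − E)/0.0592 = 2×(1.18 − 0.919)/0.0592 = 8.818.
With Q = [Mn²⁺]·P(H₂) / [H⁺]^2, solving for [H⁺] gives log[H⁺] = -5.265, so pH = 5.26.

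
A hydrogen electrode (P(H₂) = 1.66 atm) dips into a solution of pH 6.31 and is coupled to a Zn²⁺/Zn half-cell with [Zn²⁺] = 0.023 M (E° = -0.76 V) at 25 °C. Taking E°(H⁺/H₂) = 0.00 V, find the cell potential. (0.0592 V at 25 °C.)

0.43 V

The hydrogen couple is the cathode, so E°_cell = 0.76 V; n = 2.
[H⁺] = 10^(−6.31) = 4.9 × 10^-7 M, and Q = [Zn²⁺]·P(H₂) / [H⁺]^2 = 1.59 × 10^11.
E = E° − (0.0592/2) log Q = 0.76 − (0.0592/2)(11.202) = 0.428 V.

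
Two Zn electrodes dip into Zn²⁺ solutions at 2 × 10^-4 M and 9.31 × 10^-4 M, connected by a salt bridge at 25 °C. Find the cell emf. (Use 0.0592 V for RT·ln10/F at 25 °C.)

0.020 V

Both half-cells are Zn²⁺/Zn, so E°_cell = 0. The concentrated side is the cathode; the cell reaction moves Zn²⁺ from high to low concentration with n = 2.
Q = [Zn²⁺]_dilute/[Zn²⁺]_conc = 2 × 10^-4/9.31 × 10^-4 = 0.215.
E = 0 − (0.0592/2) log Q = −(0.0592/2)(-0.668) = 0.0198 V.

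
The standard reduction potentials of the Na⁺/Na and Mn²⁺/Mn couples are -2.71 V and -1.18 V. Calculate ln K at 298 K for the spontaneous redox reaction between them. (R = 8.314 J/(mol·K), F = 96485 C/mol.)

ln K = 119.2

E°_cell = -1.18 − (-2.71) = 1.53 V, with n = 2 electrons transferred.
At equilibrium E = 0, so the Nernst equation gives ln K = nFE°/RT = (2)(96485)(1.53)/((8.314)(298)) = 119.17.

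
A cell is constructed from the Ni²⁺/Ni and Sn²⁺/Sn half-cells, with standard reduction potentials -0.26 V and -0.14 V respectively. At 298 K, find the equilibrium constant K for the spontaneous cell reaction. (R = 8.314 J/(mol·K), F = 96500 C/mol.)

E°_cell = -0.14 − (-0.26) = 0.12 V, with n = 2 electrons transferred.
At equilibrium E = 0, so the Nernst equation gives ln K = nFE°/RT = (2)(96500)(0.12)/((8.314)(298)) = 9.35.
K = e^9.35 = 1.1 × 10^4.

1.1 × 10^4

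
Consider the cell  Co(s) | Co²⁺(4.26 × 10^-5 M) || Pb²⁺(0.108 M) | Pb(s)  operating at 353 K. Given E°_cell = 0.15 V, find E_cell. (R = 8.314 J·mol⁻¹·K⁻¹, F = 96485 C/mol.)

Balancing electrons gives n = 2; the reaction quotient is Q = [Co²⁺]/[Pb²⁺] = 3.94 × 10^-4.
E = E° − (RT/nF) ln Q = 0.15 − (8.314×353)/(2×96485) × (-7.838) = 0.150 + 0.119 = 0.269 V.

0.269 V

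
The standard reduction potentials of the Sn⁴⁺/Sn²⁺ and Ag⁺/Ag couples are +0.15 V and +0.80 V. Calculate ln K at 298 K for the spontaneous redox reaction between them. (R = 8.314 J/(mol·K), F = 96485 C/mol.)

E°_cell = +0.80 − (+0.15) = 0.65 V, with n = 2 electrons transferred.
At equilibrium E = 0, so the Nernst equation gives ln K = nFE°/RT = (2)(96485)(0.65)/((8.314)(298)) = 50.63.

ln K = 50.6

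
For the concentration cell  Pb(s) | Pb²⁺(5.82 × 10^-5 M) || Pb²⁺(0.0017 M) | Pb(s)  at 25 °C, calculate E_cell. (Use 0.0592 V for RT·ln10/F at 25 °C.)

Both half-cells are Pb²⁺/Pb, so E°_cell = 0. The concentrated side is the cathode; the cell reaction moves Pb²⁺ from high to low concentration with n = 2.
Q = [Pb²⁺]_dilute/[Pb²⁺]_conc = 5.82 × 10^-5/0.0017 = 0.0342.
E = 0 − (0.0592/2) log Q = −(0.0592/2)(-1.466) = 0.0434 V.

0.043 V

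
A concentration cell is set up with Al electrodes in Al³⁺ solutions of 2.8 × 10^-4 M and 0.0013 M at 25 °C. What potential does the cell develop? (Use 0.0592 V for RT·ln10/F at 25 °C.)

Both half-cells are Al³⁺/Al, so E°_cell = 0. The concentrated side is the cathode; the cell reaction moves Al³⁺ from high to low concentration with n = 3.
Q = [Al³⁺]_dilute/[Al³⁺]_conc = 2.8 × 10^-4/0.0013 = 0.215.
E = 0 − (0.0592/3) log Q = −(0.0592/3)(-0.667) = 0.0132 V.

0.013 V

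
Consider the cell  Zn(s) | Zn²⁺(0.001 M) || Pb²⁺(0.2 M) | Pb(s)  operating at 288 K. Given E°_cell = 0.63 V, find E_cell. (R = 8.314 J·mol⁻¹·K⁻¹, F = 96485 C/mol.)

Balancing electrons gives n = 2; the reaction quotient is Q = [Zn²⁺]/[Pb²⁺] = 0.00500.
E = E° − (RT/nF) ln Q = 0.63 − (8.314×288)/(2×96485) × (-5.298) = 0.630 + 0.066 = 0.696 V.

0.696 V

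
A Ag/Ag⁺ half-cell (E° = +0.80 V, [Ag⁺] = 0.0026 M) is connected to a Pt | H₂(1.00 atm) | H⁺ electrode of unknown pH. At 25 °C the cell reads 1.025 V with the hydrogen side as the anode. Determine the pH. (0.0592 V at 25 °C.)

E°_cell = 0.80 V and n = 2.
log Q = n(E° − E)/0.0592 = 2×(0.80 − 1.025)/0.0592 = -7.601.
With Q = [H⁺]^2 / ([Ag⁺]^2·P(H₂)), solving for [H⁺] gives log[H⁺] = -6.386, so pH = 6.39.

pH = 6.39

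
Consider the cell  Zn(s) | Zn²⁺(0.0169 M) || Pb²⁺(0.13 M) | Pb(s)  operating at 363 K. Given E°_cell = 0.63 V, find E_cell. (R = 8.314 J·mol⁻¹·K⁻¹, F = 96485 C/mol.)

Balancing electrons gives n = 2; the reaction quotient is Q = [Zn²⁺]/[Pb²⁺] = 0.130.
E = E° − (RT/nF) ln Q = 0.63 − (8.314×363)/(2×96485) × (-2.040) = 0.630 + 0.032 = 0.662 V.

0.662 V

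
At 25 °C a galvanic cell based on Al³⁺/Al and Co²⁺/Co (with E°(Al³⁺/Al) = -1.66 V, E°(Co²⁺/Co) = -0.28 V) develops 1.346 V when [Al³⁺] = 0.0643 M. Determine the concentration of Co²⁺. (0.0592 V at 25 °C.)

0.011 M

From the Nernst equation, log Q = n(E° − E)/0.0592 = 6(1.38 − 1.346)/0.0592 = 3.446, so Q = 2790.
With Q = [Al³⁺]^2/[Co²⁺]^3 and the known concentrations, [Co²⁺]^3 in the denominator gives [Co²⁺] = 0.011 M.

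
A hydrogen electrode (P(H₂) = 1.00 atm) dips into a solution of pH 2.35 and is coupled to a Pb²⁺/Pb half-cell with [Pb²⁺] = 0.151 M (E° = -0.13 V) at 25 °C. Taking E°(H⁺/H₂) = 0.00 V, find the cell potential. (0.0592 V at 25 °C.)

0.015 V

The hydrogen couple is the cathode, so E°_cell = 0.13 V; n = 2.
[H⁺] = 10^(−2.35) = 0.0045 M, and Q = [Pb²⁺]·P(H₂) / [H⁺]^2 = 7570.
E = E° − (0.0592/2) log Q = 0.13 − (0.0592/2)(3.879) = 0.015 V.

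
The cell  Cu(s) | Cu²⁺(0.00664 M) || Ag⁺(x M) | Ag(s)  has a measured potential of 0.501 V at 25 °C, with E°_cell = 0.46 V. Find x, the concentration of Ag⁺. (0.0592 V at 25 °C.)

From the Nernst equation, log Q = n(E° − E)/0.0592 = 2(0.46 − 0.501)/0.0592 = -1.385, so Q = 0.0412.
With Q = [Cu²⁺]/[Ag⁺]^2 and the known concentrations, [Ag⁺]^2 in the denominator gives [Ag⁺] = 0.4 M.

0.4 M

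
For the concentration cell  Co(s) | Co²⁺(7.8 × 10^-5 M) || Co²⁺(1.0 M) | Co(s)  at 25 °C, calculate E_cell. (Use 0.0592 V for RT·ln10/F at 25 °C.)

0.12 V

Both half-cells are Co²⁺/Co, so E°_cell = 0. The concentrated side is the cathode; the cell reaction moves Co²⁺ from high to low concentration with n = 2.
Q = [Co²⁺]_dilute/[Co²⁺]_conc = 7.8 × 10^-5/1.0 = 7.8 × 10^-5.
E = 0 − (0.0592/2) log Q = −(0.0592/2)(-4.108) = 0.1216 V.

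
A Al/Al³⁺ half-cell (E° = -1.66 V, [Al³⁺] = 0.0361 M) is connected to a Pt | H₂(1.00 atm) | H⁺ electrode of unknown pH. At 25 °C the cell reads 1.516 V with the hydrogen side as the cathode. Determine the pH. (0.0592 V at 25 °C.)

E°_cell = 1.66 V and n = 6.
log Q = n(E° − E)/0.0592 = 6×(1.66 − 1.516)/0.0592 = 14.595.
With Q = [Al³⁺]^2·P(H₂)^3 / [H⁺]^6, solving for [H⁺] gives log[H⁺] = -2.913, so pH = 2.91.

pH = 2.91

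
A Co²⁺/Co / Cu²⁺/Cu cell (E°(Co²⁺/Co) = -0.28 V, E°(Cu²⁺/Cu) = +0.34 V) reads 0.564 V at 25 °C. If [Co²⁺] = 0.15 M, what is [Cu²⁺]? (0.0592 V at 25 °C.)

From the Nernst equation, log Q = n(E° − E)/0.0592 = 2(0.62 − 0.564)/0.0592 = 1.892, so Q = 78.0.
With Q = [Co²⁺]/[Cu²⁺] and the known concentrations, [Cu²⁺] in the denominator gives [Cu²⁺] = 0.0019 M.

0.0019 M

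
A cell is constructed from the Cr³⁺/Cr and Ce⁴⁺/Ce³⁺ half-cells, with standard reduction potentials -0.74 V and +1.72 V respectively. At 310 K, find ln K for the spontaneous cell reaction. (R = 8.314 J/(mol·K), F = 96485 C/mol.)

ln K = 276.3

E°_cell = +1.72 − (-0.74) = 2.46 V, with n = 3 electrons transferred.
At equilibrium E = 0, so the Nernst equation gives ln K = nFE°/RT = (3)(96485)(2.46)/((8.314)(310)) = 276.28.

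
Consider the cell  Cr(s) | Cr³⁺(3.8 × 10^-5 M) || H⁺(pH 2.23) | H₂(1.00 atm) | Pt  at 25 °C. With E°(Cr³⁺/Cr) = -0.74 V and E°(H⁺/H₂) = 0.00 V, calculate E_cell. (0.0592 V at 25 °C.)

0.70 V

The hydrogen couple is the cathode, so E°_cell = 0.74 V; n = 6.
[H⁺] = 10^(−2.23) = 0.0059 M, and Q = [Cr³⁺]^2·P(H₂)^3 / [H⁺]^6 = 3.46 × 10^4.
E = E° − (0.0592/6) log Q = 0.74 − (0.0592/6)(4.540) = 0.695 V.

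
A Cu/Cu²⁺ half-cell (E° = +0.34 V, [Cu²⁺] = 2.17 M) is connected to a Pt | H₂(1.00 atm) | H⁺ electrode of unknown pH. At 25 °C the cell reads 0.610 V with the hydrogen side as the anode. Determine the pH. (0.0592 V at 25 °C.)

E°_cell = 0.34 V and n = 2.
log Q = n(E° − E)/0.0592 = 2×(0.34 − 0.610)/0.0592 = -9.122.
With Q = [H⁺]^2 / ([Cu²⁺]·P(H₂)), solving for [H⁺] gives log[H⁺] = -4.393, so pH = 4.39.

pH = 4.39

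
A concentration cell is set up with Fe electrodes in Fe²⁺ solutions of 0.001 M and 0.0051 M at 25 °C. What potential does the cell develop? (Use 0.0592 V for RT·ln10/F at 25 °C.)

0.021 V

Both half-cells are Fe²⁺/Fe, so E°_cell = 0. The concentrated side is the cathode; the cell reaction moves Fe²⁺ from high to low concentration with n = 2.
Q = [Fe²⁺]_dilute/[Fe²⁺]_conc = 0.001/0.0051 = 0.196.
E = 0 − (0.0592/2) log Q = −(0.0592/2)(-0.708) = 0.0210 V.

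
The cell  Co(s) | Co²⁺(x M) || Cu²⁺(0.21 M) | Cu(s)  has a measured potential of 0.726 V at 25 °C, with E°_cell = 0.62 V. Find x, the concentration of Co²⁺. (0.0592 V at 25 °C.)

From the Nernst equation, log Q = n(E° − E)/0.0592 = 2(0.62 − 0.726)/0.0592 = -3.581, so Q = 2.62 × 10^-4.
With Q = [Co²⁺]/[Cu²⁺] and the known concentrations, [Co²⁺] in the numerator gives [Co²⁺] = 5.5 × 10^-5 M.

5.5 × 10^-5 M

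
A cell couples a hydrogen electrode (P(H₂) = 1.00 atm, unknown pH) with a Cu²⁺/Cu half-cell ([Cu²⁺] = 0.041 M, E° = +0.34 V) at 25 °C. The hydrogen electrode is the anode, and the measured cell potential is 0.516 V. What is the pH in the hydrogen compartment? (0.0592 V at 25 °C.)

E°_cell = 0.34 V and n = 2.
log Q = n(E° − E)/0.0592 = 2×(0.34 − 0.516)/0.0592 = -5.946.
With Q = [H⁺]^2 / ([Cu²⁺]·P(H₂)), solving for [H⁺] gives log[H⁺] = -3.667, so pH = 3.67.

pH = 3.67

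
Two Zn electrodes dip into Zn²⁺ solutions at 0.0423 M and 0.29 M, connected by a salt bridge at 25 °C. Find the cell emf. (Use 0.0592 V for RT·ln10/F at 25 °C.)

0.025 V

Both half-cells are Zn²⁺/Zn, so E°_cell = 0. The concentrated side is the cathode; the cell reaction moves Zn²⁺ from high to low concentration with n = 2.
Q = [Zn²⁺]_dilute/[Zn²⁺]_conc = 0.0423/0.29 = 0.146.
E = 0 − (0.0592/2) log Q = −(0.0592/2)(-0.836) = 0.0247 V.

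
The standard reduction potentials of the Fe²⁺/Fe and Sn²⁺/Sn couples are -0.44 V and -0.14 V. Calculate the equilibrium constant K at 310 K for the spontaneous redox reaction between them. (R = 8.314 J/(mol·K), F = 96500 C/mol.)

5.7 × 10^9

E°_cell = -0.14 − (-0.44) = 0.30 V, with n = 2 electrons transferred.
At equilibrium E = 0, so the Nernst equation gives ln K = nFE°/RT = (2)(96500)(0.30)/((8.314)(310)) = 22.47.
K = e^22.47 = 5.7 × 10^9.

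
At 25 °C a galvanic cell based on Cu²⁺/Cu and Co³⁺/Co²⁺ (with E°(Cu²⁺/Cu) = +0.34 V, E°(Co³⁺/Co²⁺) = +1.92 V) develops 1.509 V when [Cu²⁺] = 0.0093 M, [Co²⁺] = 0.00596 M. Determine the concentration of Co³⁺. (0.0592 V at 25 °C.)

From the Nernst equation, log Q = n(E° − E)/0.0592 = 2(1.58 − 1.509)/0.0592 = 2.399, so Q = 250.
With Q = [Cu²⁺]·[Co²⁺]^2/[Co³⁺]^2 and the known concentrations, [Co³⁺]^2 in the denominator gives [Co³⁺] = 3.6 × 10^-5 M.

3.6 × 10^-5 M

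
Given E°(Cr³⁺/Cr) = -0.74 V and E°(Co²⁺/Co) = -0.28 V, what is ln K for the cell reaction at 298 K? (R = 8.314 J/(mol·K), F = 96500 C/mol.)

ln K = 107.5

E°_cell = -0.28 − (-0.74) = 0.46 V, with n = 6 electrons transferred.
At equilibrium E = 0, so the Nernst equation gives ln K = nFE°/RT = (6)(96500)(0.46)/((8.314)(298)) = 107.50.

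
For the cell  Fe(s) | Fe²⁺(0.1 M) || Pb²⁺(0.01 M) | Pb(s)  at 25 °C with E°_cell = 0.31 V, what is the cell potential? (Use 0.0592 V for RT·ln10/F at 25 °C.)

Balancing electrons gives n = 2; the reaction quotient is Q = [Fe²⁺]/[Pb²⁺] = 10.0.
At 25 °C, E = E° − (0.0592/n) log Q = 0.31 − (0.0592/2)(1.000) = 0.310 − 0.030 = 0.280 V.

0.280 V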